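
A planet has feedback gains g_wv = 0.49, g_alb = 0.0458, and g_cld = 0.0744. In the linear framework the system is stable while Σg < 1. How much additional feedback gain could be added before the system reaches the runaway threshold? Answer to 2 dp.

0.39

Current total gain = 0.49 + 0.0458 + 0.0744 = 0.6102.
Margin to runaway = 1 − 0.6102 = 0.39.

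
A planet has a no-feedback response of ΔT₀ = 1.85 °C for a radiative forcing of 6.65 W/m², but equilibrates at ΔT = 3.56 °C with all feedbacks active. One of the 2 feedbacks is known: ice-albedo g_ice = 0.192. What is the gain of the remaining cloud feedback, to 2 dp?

0.29

Amplification A = ΔT/ΔT₀ = 3.56/1.85 = 1.924.
Total gain g = 1 − 1/A = 1 − 1/1.924 = 0.4802.
The known gain is 0.192.
g_cld = 0.4802 − 0.192 = 0.29.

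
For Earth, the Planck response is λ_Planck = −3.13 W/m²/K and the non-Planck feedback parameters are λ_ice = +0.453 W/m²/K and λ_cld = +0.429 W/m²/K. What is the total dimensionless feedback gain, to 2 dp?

Convert to gains: g_ice = 0.453/3.13 = 0.1447; g_cld = 0.429/3.13 = 0.1371.
Total gain g = 0.2818.

0.28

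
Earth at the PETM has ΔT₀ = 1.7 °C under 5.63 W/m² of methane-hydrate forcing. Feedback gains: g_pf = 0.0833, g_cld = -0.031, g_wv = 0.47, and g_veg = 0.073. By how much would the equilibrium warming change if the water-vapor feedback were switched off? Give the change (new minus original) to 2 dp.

Original: g = 0.5953, ΔT = 1.7/(1−0.5953) = 4.2006 °C.
Without water-vapor: g' = 0.1253, ΔT' = 1.7/(1−0.1253) = 1.9435 °C.
Change = 1.9435 − 4.2006 = -2.26 °C.

-2.26 °C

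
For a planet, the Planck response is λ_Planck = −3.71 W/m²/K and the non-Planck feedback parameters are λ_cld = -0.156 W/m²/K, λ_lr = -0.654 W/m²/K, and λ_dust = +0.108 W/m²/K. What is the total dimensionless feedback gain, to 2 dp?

Convert to gains: g_cld = -0.156/3.71 = -0.04205; g_lr = -0.654/3.71 = -0.1763; g_dust = 0.108/3.71 = 0.02911.
Total gain g = -0.18924.

-0.19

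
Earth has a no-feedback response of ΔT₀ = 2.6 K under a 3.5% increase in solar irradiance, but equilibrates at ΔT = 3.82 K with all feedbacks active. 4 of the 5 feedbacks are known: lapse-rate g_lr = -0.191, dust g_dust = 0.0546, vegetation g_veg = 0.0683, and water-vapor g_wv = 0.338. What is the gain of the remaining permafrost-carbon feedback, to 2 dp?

0.05

Amplification A = ΔT/ΔT₀ = 3.82/2.6 = 1.469.
Total gain g = 1 − 1/A = 1 − 1/1.469 = 0.3193.
Known gains sum to -0.191 + 0.0546 + 0.0683 + 0.338 = 0.2699.
g_pf = 0.3193 − 0.2699 = 0.05.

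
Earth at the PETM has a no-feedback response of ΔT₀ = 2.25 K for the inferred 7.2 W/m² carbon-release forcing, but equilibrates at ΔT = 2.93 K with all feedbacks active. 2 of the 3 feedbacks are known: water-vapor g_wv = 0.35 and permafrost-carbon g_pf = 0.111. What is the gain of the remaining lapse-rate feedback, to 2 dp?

-0.23

Amplification A = ΔT/ΔT₀ = 2.93/2.25 = 1.302.
Total gain g = 1 − 1/A = 1 − 1/1.302 = 0.232.
Known gains sum to 0.35 + 0.111 = 0.461.
g_lr = 0.232 − 0.461 = -0.23.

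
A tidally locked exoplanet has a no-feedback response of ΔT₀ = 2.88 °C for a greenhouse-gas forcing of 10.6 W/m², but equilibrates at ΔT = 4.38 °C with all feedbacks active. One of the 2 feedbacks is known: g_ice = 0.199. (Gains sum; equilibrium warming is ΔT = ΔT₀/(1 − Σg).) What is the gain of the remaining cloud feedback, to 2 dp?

0.14

Amplification A = ΔT/ΔT₀ = 4.38/2.88 = 1.521.
Total gain g = 1 − 1/A = 1 − 1/1.521 = 0.3425.
The known gain is 0.199.
g_cld = 0.3425 − 0.199 = 0.14.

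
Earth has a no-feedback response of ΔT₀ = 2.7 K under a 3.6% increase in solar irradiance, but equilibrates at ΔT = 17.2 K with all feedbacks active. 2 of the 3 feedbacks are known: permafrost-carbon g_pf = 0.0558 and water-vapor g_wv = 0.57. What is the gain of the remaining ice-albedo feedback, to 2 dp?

Amplification A = ΔT/ΔT₀ = 17.2/2.7 = 6.37.
Total gain g = 1 − 1/A = 1 − 1/6.37 = 0.843.
Known gains sum to 0.0558 + 0.57 = 0.6258.
g_ice = 0.843 − 0.6258 = 0.22.

0.22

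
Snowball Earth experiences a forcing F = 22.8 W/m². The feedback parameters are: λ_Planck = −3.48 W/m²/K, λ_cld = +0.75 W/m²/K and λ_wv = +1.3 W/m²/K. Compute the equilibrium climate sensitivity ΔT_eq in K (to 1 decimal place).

15.9 K

Net feedback parameter λ = (−3.48) + (+0.75) + (+1.3) = -1.43 W/m²/K.
ΔT = −F/λ = −22.8/(-1.43) = 15.9 K.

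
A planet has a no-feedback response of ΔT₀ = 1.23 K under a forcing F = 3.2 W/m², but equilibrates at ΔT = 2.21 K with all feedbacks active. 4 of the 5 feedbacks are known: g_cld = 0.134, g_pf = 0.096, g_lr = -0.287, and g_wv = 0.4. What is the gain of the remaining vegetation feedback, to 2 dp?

0.10

Amplification A = ΔT/ΔT₀ = 2.21/1.23 = 1.797.
Total gain g = 1 − 1/A = 1 − 1/1.797 = 0.4435.
Known gains sum to 0.134 + 0.096 − 0.287 + 0.4 = 0.343.
g_veg = 0.4435 − 0.343 = 0.10.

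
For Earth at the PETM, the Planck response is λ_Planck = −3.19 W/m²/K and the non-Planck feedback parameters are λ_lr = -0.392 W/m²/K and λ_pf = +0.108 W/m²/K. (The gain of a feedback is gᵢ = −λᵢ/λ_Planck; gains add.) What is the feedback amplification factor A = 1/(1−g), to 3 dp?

Convert to gains: g_lr = -0.392/3.19 = -0.1229; g_pf = 0.108/3.19 = 0.03386.
Total gain g = -0.08904.
A = 1/(1 + 0.08904) = 0.918.

0.918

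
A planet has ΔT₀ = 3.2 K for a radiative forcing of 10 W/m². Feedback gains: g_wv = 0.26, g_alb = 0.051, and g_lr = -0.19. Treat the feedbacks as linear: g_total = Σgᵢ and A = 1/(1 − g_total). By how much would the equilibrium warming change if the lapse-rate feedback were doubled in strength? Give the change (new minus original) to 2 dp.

-0.65 K

Original: g = 0.121, ΔT = 3.2/(1−0.121) = 3.6405 K.
With doubled lapse-rate: g' = -0.069, ΔT' = 3.2/(1+0.069) = 2.9935 K.
Change = 2.9935 − 3.6405 = -0.65 K.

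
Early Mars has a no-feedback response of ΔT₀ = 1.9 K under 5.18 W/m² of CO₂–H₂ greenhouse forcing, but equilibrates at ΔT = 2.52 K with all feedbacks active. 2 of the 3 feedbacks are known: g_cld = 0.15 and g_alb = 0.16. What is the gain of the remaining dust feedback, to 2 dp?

-0.06

Amplification A = ΔT/ΔT₀ = 2.52/1.9 = 1.326.
Total gain g = 1 − 1/A = 1 − 1/1.326 = 0.2459.
Known gains sum to 0.15 + 0.16 = 0.31.
g_dust = 0.2459 − 0.31 = -0.06.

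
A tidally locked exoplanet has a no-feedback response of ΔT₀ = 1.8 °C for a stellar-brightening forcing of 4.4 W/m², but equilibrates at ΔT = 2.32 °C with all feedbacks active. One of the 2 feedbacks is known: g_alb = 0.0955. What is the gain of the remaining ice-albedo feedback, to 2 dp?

0.13

Amplification A = ΔT/ΔT₀ = 2.32/1.8 = 1.289.
Total gain g = 1 − 1/A = 1 − 1/1.289 = 0.2242.
The known gain is 0.0955.
g_ice = 0.2242 − 0.0955 = 0.13.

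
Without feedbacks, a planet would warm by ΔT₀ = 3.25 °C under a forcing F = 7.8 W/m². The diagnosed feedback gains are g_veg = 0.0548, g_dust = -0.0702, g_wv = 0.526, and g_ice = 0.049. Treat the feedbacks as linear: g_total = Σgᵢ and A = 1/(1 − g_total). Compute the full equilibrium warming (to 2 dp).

Total gain g = 0.0548 − 0.0702 + 0.526 + 0.049 = 0.5596.
Amplification A = 1/(1 − 0.5596) = 2.271.
ΔT = 3.25 × 2.271 = 7.38 °C.

7.38 °C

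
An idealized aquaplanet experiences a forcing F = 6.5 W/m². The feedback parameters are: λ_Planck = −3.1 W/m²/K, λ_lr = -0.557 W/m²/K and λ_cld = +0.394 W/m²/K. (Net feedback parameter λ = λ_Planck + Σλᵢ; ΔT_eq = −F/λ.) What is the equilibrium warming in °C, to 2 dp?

1.99 °C

Net feedback parameter λ = (−3.1) + (-0.557) + (+0.394) = -3.263 W/m²/K.
ΔT = −F/λ = −6.5/(-3.263) = 1.99 °C.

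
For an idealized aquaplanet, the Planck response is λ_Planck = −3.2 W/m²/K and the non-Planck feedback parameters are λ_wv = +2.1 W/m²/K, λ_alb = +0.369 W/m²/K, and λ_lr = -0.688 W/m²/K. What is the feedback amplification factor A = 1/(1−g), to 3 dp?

2.255

Convert to gains: g_wv = 2.1/3.2 = 0.6562; g_alb = 0.369/3.2 = 0.1153; g_lr = -0.688/3.2 = -0.215.
Total gain g = 0.5565.
A = 1/(1 − 0.5565) = 2.255.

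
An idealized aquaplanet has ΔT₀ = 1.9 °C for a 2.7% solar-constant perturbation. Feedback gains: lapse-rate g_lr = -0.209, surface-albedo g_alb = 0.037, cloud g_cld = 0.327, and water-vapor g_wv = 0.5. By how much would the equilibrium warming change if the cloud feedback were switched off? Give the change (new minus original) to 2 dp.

-2.68 °C

Original: g = 0.655, ΔT = 1.9/(1−0.655) = 5.5072 °C.
Without cloud: g' = 0.328, ΔT' = 1.9/(1−0.328) = 2.8274 °C.
Change = 2.8274 − 5.5072 = -2.68 °C.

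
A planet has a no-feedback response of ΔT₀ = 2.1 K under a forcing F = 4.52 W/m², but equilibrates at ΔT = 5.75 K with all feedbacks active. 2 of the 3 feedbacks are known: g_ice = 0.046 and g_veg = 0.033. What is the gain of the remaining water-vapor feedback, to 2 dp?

0.56

Amplification A = ΔT/ΔT₀ = 5.75/2.1 = 2.738.
Total gain g = 1 − 1/A = 1 − 1/2.738 = 0.6348.
Known gains sum to 0.046 + 0.033 = 0.079.
g_wv = 0.6348 − 0.079 = 0.56.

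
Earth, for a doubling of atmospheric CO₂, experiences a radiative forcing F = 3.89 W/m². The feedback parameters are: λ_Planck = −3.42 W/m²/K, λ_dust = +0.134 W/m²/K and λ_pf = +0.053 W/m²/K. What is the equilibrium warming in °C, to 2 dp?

Net feedback parameter λ = (−3.42) + (+0.134) + (+0.053) = -3.233 W/m²/K.
ΔT = −F/λ = −3.89/(-3.233) = 1.20 °C.

1.20 °C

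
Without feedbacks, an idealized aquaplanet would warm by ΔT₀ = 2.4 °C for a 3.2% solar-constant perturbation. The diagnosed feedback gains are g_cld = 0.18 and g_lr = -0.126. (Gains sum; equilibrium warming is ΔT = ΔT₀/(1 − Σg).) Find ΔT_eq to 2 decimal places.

Total gain g = 0.18 − 0.126 = 0.054.
Amplification A = 1/(1 − 0.054) = 1.057.
ΔT = 2.4 × 1.057 = 2.54 °C.

2.54 °C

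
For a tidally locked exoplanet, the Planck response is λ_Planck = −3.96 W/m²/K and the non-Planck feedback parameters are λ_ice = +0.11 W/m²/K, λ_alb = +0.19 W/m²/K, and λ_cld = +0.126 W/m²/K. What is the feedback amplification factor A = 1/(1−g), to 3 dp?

Convert to gains: g_ice = 0.11/3.96 = 0.02778; g_alb = 0.19/3.96 = 0.04798; g_cld = 0.126/3.96 = 0.03182.
Total gain g = 0.10758.
A = 1/(1 − 0.10758) = 1.121.

1.121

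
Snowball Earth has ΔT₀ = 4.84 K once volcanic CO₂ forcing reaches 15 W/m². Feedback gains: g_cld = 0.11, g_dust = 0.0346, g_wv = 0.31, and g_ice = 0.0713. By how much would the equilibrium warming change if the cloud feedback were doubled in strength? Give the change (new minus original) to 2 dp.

Original: g = 0.5259, ΔT = 4.84/(1−0.5259) = 10.2088 K.
With doubled cloud: g' = 0.6359, ΔT' = 4.84/(1−0.6359) = 13.2931 K.
Change = 13.2931 − 10.2088 = 3.08 K.

3.08 K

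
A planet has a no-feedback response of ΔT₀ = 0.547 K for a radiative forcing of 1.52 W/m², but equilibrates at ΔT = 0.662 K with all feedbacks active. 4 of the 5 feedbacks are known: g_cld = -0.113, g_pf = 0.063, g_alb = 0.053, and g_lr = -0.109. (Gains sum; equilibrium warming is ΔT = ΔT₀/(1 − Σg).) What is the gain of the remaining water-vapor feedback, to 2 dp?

0.28

Amplification A = ΔT/ΔT₀ = 0.662/0.547 = 1.21.
Total gain g = 1 − 1/A = 1 − 1/1.21 = 0.1736.
Known gains sum to -0.113 + 0.063 + 0.053 − 0.109 = -0.106.
g_wv = 0.1736 + 0.106 = 0.28.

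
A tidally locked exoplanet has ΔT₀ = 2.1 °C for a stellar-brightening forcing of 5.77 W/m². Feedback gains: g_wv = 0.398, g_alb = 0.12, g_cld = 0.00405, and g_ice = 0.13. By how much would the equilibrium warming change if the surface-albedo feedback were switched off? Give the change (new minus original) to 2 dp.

-1.55 °C

Original: g = 0.65205, ΔT = 2.1/(1−0.65205) = 6.0353 °C.
Without surface-albedo: g' = 0.53205, ΔT' = 2.1/(1−0.53205) = 4.4877 °C.
Change = 4.4877 − 6.0353 = -1.55 °C.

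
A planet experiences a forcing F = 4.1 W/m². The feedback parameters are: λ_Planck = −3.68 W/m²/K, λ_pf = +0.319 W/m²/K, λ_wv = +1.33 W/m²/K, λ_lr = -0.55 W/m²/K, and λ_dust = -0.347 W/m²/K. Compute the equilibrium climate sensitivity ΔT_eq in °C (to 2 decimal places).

1.40 °C

Net feedback parameter λ = (−3.68) + (+0.319) + (+1.33) + (-0.55) + (-0.347) = -2.928 W/m²/K.
ΔT = −F/λ = −4.1/(-2.928) = 1.40 °C.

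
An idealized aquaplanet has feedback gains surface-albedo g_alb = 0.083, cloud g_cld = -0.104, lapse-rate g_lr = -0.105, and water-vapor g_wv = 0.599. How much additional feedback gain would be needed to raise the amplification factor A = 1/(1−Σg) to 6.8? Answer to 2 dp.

Current total gain = 0.473.
Target gain for A = 6.8: g* = 1 − 1/6.8 = 0.8529.
Additional gain needed = 0.8529 − 0.473 = 0.38.

0.38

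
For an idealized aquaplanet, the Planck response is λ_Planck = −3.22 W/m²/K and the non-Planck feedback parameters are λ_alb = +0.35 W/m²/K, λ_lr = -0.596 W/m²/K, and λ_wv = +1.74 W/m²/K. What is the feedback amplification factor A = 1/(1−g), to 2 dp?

1.87

Convert to gains: g_alb = 0.35/3.22 = 0.1087; g_lr = -0.596/3.22 = -0.1851; g_wv = 1.74/3.22 = 0.5404.
Total gain g = 0.464.
A = 1/(1 − 0.464) = 1.87.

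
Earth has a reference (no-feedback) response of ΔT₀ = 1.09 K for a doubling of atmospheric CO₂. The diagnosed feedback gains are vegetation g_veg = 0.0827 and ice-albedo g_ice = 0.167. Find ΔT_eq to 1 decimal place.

1.5 K

Total gain g = 0.0827 + 0.167 = 0.2497.
Amplification A = 1/(1 − 0.2497) = 1.333.
ΔT = 1.09 × 1.333 = 1.5 K.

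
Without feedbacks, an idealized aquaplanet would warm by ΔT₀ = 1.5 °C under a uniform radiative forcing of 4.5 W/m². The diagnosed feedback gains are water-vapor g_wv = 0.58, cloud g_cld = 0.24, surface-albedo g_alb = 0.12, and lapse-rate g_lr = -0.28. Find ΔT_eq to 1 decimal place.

4.4 °C

Total gain g = 0.58 + 0.24 + 0.12 − 0.28 = 0.66.
Amplification A = 1/(1 − 0.66) = 2.941.
ΔT = 1.5 × 2.941 = 4.4 °C.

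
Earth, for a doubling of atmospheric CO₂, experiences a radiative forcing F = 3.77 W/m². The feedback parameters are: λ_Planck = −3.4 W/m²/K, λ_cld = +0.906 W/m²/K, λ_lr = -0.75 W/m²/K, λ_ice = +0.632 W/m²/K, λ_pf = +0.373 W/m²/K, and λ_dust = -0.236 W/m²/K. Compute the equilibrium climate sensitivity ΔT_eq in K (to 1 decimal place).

Net feedback parameter λ = (−3.4) + (+0.906) + (-0.75) + (+0.632) + (+0.373) + (-0.236) = -2.475 W/m²/K.
ΔT = −F/λ = −3.77/(-2.475) = 1.5 K.

1.5 K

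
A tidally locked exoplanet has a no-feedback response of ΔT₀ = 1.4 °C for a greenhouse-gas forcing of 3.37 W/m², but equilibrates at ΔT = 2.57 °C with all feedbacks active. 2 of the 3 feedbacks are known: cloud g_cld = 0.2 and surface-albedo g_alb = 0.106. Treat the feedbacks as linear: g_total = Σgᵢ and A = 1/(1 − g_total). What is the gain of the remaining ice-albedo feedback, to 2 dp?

Amplification A = ΔT/ΔT₀ = 2.57/1.4 = 1.836.
Total gain g = 1 − 1/A = 1 − 1/1.836 = 0.4553.
Known gains sum to 0.2 + 0.106 = 0.306.
g_ice = 0.4553 − 0.306 = 0.15.

0.15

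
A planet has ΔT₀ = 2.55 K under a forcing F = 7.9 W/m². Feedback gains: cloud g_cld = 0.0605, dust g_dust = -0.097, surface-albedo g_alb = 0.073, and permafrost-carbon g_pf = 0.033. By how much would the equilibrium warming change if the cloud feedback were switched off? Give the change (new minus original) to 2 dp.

-0.17 K

Original: g = 0.0695, ΔT = 2.55/(1−0.0695) = 2.7405 K.
Without cloud: g' = 0.009, ΔT' = 2.55/(1−0.009) = 2.5732 K.
Change = 2.5732 − 2.7405 = -0.17 K.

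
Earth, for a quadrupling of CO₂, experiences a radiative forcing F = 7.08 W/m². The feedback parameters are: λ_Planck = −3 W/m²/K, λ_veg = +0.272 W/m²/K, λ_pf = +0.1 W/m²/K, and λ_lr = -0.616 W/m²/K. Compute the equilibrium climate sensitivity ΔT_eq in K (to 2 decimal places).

2.18 K

Net feedback parameter λ = (−3) + (+0.272) + (+0.1) + (-0.616) = -3.244 W/m²/K.
ΔT = −F/λ = −7.08/(-3.244) = 2.18 K.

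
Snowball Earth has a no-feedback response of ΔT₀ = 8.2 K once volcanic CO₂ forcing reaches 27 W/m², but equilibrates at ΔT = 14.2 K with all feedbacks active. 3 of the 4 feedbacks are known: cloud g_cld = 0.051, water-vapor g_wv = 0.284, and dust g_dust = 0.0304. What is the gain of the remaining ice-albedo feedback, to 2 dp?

0.06

Amplification A = ΔT/ΔT₀ = 14.2/8.2 = 1.732.
Total gain g = 1 − 1/A = 1 − 1/1.732 = 0.4226.
Known gains sum to 0.051 + 0.284 + 0.0304 = 0.3654.
g_ice = 0.4226 − 0.3654 = 0.06.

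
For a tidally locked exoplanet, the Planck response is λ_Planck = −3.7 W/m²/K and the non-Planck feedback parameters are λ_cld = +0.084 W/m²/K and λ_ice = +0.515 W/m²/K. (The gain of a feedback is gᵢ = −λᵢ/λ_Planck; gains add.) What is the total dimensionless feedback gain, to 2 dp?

0.16

Convert to gains: g_cld = 0.084/3.7 = 0.0227; g_ice = 0.515/3.7 = 0.1392.
Total gain g = 0.1619.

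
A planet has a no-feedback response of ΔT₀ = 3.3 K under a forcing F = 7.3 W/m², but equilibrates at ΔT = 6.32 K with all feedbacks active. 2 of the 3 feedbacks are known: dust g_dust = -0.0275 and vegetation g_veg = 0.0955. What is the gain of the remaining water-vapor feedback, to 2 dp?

0.41

Amplification A = ΔT/ΔT₀ = 6.32/3.3 = 1.915.
Total gain g = 1 − 1/A = 1 − 1/1.915 = 0.4778.
Known gains sum to -0.0275 + 0.0955 = 0.068.
g_wv = 0.4778 − 0.068 = 0.41.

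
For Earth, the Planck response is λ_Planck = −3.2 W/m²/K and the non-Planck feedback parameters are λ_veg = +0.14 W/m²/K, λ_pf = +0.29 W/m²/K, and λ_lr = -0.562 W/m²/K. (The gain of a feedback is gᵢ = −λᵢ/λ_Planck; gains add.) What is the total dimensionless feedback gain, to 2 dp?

-0.04

Convert to gains: g_veg = 0.14/3.2 = 0.04375; g_pf = 0.29/3.2 = 0.09062; g_lr = -0.562/3.2 = -0.1756.
Total gain g = -0.04123.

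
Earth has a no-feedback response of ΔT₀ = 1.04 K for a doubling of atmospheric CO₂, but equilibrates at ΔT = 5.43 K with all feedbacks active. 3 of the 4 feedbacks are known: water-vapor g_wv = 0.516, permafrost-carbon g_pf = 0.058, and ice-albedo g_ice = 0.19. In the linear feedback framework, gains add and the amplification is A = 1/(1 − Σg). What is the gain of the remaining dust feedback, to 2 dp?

Amplification A = ΔT/ΔT₀ = 5.43/1.04 = 5.221.
Total gain g = 1 − 1/A = 1 − 1/5.221 = 0.8085.
Known gains sum to 0.516 + 0.058 + 0.19 = 0.764.
g_dust = 0.8085 − 0.764 = 0.04.

0.04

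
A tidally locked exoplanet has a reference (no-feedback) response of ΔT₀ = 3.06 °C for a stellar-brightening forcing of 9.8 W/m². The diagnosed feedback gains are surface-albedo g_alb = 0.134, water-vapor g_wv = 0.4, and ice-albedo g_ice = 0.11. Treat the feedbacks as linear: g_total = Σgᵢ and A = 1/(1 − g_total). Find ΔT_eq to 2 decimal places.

8.60 °C

Total gain g = 0.134 + 0.4 + 0.11 = 0.644.
Amplification A = 1/(1 − 0.644) = 2.809.
ΔT = 3.06 × 2.809 = 8.60 °C.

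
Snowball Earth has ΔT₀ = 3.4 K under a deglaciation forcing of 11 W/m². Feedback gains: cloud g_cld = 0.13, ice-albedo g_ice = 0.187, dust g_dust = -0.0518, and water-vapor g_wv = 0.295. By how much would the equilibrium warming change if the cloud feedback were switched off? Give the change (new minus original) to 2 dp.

Original: g = 0.5602, ΔT = 3.4/(1−0.5602) = 7.7308 K.
Without cloud: g' = 0.4302, ΔT' = 3.4/(1−0.4302) = 5.9670 K.
Change = 5.9670 − 7.7308 = -1.76 K.

-1.76 K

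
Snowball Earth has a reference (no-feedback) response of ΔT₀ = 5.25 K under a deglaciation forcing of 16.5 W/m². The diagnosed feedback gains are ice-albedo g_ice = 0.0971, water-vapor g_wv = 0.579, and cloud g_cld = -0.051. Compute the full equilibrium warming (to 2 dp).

Total gain g = 0.0971 + 0.579 − 0.051 = 0.6251.
Amplification A = 1/(1 − 0.6251) = 2.667.
ΔT = 5.25 × 2.667 = 14.00 K.

14.00 K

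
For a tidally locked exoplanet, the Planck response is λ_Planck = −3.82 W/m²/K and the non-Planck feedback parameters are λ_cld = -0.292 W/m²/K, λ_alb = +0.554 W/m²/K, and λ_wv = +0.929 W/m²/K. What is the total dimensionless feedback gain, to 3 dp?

Convert to gains: g_cld = -0.292/3.82 = -0.07644; g_alb = 0.554/3.82 = 0.145; g_wv = 0.929/3.82 = 0.2432.
Total gain g = 0.31176.

0.312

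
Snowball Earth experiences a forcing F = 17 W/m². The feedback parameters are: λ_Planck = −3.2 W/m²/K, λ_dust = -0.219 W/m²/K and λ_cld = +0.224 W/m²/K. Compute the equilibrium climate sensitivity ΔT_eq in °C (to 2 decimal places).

5.32 °C

Net feedback parameter λ = (−3.2) + (-0.219) + (+0.224) = -3.195 W/m²/K.
ΔT = −F/λ = −17/(-3.195) = 5.32 °C.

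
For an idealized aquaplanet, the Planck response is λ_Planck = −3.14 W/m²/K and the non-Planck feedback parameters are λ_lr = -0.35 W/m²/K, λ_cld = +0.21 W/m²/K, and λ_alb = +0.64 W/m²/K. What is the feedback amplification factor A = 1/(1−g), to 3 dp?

1.189

Convert to gains: g_lr = -0.35/3.14 = -0.1115; g_cld = 0.21/3.14 = 0.06688; g_alb = 0.64/3.14 = 0.2038.
Total gain g = 0.15918.
A = 1/(1 − 0.15918) = 1.189.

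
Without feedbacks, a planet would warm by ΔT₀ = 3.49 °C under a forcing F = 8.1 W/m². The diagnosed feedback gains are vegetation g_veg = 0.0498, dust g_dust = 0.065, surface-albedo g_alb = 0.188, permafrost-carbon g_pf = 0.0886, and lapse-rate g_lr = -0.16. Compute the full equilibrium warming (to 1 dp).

Total gain g = 0.0498 + 0.065 + 0.188 + 0.0886 − 0.16 = 0.2314.
Amplification A = 1/(1 − 0.2314) = 1.301.
ΔT = 3.49 × 1.301 = 4.5 °C.

4.5 °C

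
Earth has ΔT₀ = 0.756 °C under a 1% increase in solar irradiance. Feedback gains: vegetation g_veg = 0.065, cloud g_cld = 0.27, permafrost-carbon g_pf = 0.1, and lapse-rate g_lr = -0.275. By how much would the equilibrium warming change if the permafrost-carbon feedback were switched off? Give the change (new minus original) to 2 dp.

Original: g = 0.16, ΔT = 0.756/(1−0.16) = 0.9000 °C.
Without permafrost-carbon: g' = 0.06, ΔT' = 0.756/(1−0.06) = 0.8043 °C.
Change = 0.8043 − 0.9000 = -0.10 °C.

-0.10 °C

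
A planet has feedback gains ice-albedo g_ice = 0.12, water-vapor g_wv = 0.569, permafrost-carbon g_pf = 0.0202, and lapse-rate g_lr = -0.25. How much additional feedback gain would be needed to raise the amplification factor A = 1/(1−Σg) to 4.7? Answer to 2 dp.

Current total gain = 0.4592.
Target gain for A = 4.7: g* = 1 − 1/4.7 = 0.7872.
Additional gain needed = 0.7872 − 0.4592 = 0.33.

0.33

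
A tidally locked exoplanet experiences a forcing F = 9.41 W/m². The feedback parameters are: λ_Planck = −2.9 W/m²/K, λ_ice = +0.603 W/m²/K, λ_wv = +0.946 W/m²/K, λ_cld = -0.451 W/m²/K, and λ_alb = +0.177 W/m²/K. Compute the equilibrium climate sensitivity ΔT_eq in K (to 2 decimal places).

5.79 K

Net feedback parameter λ = (−2.9) + (+0.603) + (+0.946) + (-0.451) + (+0.177) = -1.625 W/m²/K.
ΔT = −F/λ = −9.41/(-1.625) = 5.79 K.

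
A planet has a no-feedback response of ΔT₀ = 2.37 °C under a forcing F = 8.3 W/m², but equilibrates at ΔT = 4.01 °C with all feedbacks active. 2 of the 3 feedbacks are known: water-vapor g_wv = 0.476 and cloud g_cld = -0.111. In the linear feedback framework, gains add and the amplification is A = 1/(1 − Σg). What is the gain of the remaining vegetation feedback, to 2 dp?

Amplification A = ΔT/ΔT₀ = 4.01/2.37 = 1.692.
Total gain g = 1 − 1/A = 1 − 1/1.692 = 0.409.
Known gains sum to 0.476 − 0.111 = 0.365.
g_veg = 0.409 − 0.365 = 0.04.

0.04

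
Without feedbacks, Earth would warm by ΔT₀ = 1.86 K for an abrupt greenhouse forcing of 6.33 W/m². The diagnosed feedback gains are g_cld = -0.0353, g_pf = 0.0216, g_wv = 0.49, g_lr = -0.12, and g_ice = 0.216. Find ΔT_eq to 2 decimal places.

4.35 K

Total gain g = -0.0353 + 0.0216 + 0.49 − 0.12 + 0.216 = 0.5723.
Amplification A = 1/(1 − 0.5723) = 2.338.
ΔT = 1.86 × 2.338 = 4.35 K.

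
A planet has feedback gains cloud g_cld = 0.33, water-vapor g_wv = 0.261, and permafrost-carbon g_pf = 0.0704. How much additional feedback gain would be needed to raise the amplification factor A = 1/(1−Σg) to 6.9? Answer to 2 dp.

Current total gain = 0.6614.
Target gain for A = 6.9: g* = 1 − 1/6.9 = 0.8551.
Additional gain needed = 0.8551 − 0.6614 = 0.19.

0.19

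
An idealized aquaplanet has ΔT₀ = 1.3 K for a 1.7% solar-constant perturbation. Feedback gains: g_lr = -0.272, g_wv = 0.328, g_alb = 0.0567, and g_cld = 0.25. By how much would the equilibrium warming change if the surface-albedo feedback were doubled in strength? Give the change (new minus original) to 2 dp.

0.20 K

Original: g = 0.3627, ΔT = 1.3/(1−0.3627) = 2.0399 K.
With doubled surface-albedo: g' = 0.4194, ΔT' = 1.3/(1−0.4194) = 2.2391 K.
Change = 2.2391 − 2.0399 = 0.20 K.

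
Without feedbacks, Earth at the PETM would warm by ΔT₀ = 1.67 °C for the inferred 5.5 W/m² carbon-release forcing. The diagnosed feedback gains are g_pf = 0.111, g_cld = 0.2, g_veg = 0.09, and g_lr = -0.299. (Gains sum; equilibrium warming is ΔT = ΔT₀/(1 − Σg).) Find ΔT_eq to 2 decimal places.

Total gain g = 0.111 + 0.2 + 0.09 − 0.299 = 0.102.
Amplification A = 1/(1 − 0.102) = 1.114.
ΔT = 1.67 × 1.114 = 1.86 °C.

1.86 °C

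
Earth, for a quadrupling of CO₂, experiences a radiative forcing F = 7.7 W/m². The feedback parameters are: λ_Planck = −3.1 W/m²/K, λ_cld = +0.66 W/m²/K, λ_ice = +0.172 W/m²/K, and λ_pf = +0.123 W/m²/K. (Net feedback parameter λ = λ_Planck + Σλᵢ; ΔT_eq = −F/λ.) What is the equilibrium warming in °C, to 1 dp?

3.6 °C

Net feedback parameter λ = (−3.1) + (+0.66) + (+0.172) + (+0.123) = -2.145 W/m²/K.
ΔT = −F/λ = −7.7/(-2.145) = 3.6 °C.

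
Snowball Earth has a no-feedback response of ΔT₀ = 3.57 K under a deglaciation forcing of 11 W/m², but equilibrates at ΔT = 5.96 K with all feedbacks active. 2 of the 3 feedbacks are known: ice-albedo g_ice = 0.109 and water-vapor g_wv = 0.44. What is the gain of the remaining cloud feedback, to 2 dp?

Amplification A = ΔT/ΔT₀ = 5.96/3.57 = 1.669.
Total gain g = 1 − 1/A = 1 − 1/1.669 = 0.4008.
Known gains sum to 0.109 + 0.44 = 0.549.
g_cld = 0.4008 − 0.549 = -0.15.

-0.15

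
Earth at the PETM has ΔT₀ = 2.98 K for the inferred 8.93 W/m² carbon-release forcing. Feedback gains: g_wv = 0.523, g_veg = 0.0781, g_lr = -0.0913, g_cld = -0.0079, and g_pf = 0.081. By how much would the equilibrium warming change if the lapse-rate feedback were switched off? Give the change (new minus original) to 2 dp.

Original: g = 0.5829, ΔT = 2.98/(1−0.5829) = 7.1446 K.
Without lapse-rate: g' = 0.6742, ΔT' = 2.98/(1−0.6742) = 9.1467 K.
Change = 9.1467 − 7.1446 = 2.00 K.

2.00 K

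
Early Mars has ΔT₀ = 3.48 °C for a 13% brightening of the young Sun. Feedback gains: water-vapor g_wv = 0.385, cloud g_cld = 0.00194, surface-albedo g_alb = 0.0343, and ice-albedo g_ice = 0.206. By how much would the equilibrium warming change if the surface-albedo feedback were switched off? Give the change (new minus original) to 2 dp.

Original: g = 0.62724, ΔT = 3.48/(1−0.62724) = 9.3358 °C.
Without surface-albedo: g' = 0.59294, ΔT' = 3.48/(1−0.59294) = 8.5491 °C.
Change = 8.5491 − 9.3358 = -0.79 °C.

-0.79 °C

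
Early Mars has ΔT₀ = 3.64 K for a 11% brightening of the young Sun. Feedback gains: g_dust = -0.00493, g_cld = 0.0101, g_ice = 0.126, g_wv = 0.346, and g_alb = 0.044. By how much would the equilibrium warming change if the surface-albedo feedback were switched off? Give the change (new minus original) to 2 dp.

-0.64 K

Original: g = 0.52117, ΔT = 3.64/(1−0.52117) = 7.6019 K.
Without surface-albedo: g' = 0.47717, ΔT' = 3.64/(1−0.47717) = 6.9621 K.
Change = 6.9621 − 7.6019 = -0.64 K.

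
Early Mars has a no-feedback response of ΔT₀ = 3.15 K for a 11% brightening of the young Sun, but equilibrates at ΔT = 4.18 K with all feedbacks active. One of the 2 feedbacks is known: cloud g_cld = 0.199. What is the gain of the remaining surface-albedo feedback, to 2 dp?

0.05

Amplification A = ΔT/ΔT₀ = 4.18/3.15 = 1.327.
Total gain g = 1 − 1/A = 1 − 1/1.327 = 0.2464.
The known gain is 0.199.
g_alb = 0.2464 − 0.199 = 0.05.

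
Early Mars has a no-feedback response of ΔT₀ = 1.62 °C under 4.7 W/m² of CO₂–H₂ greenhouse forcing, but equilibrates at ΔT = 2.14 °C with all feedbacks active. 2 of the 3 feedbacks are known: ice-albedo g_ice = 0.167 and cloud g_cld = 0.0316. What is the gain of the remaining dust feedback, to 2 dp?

0.04

Amplification A = ΔT/ΔT₀ = 2.14/1.62 = 1.321.
Total gain g = 1 − 1/A = 1 − 1/1.321 = 0.243.
Known gains sum to 0.167 + 0.0316 = 0.1986.
g_dust = 0.243 − 0.1986 = 0.04.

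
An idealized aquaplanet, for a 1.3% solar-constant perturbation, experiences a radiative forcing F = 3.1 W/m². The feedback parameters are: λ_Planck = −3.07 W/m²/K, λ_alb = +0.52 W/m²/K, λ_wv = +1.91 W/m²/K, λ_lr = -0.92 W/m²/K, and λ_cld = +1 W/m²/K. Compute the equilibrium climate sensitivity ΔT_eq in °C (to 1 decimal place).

Net feedback parameter λ = (−3.07) + (+0.52) + (+1.91) + (-0.92) + (+1) = -0.56 W/m²/K.
ΔT = −F/λ = −3.1/(-0.56) = 5.5 °C.

5.5 °C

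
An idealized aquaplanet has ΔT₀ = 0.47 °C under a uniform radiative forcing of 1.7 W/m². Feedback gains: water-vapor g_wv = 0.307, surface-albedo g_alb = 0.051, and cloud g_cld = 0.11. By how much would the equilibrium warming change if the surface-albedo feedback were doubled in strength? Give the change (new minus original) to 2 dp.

Original: g = 0.468, ΔT = 0.47/(1−0.468) = 0.8835 °C.
With doubled surface-albedo: g' = 0.519, ΔT' = 0.47/(1−0.519) = 0.9771 °C.
Change = 0.9771 − 0.8835 = 0.09 °C.

0.09 °C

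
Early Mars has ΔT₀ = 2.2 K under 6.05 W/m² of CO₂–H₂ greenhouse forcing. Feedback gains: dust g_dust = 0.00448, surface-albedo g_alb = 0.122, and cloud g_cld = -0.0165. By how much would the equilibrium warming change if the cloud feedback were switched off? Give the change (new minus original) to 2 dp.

0.05 K

Original: g = 0.10998, ΔT = 2.2/(1−0.10998) = 2.4719 K.
Without cloud: g' = 0.12648, ΔT' = 2.2/(1−0.12648) = 2.5185 K.
Change = 2.5185 − 2.4719 = 0.05 K.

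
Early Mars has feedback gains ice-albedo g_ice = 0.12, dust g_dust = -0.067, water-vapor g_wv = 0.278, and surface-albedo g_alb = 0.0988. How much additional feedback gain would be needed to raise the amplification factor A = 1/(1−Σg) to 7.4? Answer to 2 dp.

0.44

Current total gain = 0.4298.
Target gain for A = 7.4: g* = 1 − 1/7.4 = 0.8649.
Additional gain needed = 0.8649 − 0.4298 = 0.44.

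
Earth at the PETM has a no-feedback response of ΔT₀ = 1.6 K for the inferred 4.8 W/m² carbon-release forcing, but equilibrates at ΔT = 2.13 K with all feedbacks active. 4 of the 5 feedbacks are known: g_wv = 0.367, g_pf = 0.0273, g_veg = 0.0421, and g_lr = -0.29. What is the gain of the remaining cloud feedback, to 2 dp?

0.10

Amplification A = ΔT/ΔT₀ = 2.13/1.6 = 1.331.
Total gain g = 1 − 1/A = 1 − 1/1.331 = 0.2487.
Known gains sum to 0.367 + 0.0273 + 0.0421 − 0.29 = 0.1464.
g_cld = 0.2487 − 0.1464 = 0.10.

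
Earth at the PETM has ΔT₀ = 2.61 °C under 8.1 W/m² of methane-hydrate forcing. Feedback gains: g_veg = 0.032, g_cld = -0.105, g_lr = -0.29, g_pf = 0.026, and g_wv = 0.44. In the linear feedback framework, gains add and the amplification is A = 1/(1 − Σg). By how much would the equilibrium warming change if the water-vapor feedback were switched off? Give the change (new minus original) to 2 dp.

-0.96 °C

Original: g = 0.103, ΔT = 2.61/(1−0.103) = 2.9097 °C.
Without water-vapor: g' = -0.337, ΔT' = 2.61/(1+0.337) = 1.9521 °C.
Change = 1.9521 − 2.9097 = -0.96 °C.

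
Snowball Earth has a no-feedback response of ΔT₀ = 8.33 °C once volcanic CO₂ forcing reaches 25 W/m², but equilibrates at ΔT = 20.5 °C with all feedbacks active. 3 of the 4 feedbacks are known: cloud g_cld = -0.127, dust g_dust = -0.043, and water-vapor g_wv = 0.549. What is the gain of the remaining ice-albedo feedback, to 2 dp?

Amplification A = ΔT/ΔT₀ = 20.5/8.33 = 2.461.
Total gain g = 1 − 1/A = 1 − 1/2.461 = 0.5937.
Known gains sum to -0.127 − 0.043 + 0.549 = 0.379.
g_ice = 0.5937 − 0.379 = 0.21.

0.21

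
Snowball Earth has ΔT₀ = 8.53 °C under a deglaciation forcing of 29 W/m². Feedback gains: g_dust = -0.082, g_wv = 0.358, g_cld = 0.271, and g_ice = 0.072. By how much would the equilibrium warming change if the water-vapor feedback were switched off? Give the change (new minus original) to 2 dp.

Original: g = 0.619, ΔT = 8.53/(1−0.619) = 22.3885 °C.
Without water-vapor: g' = 0.261, ΔT' = 8.53/(1−0.261) = 11.5426 °C.
Change = 11.5426 − 22.3885 = -10.85 °C.

-10.85 °C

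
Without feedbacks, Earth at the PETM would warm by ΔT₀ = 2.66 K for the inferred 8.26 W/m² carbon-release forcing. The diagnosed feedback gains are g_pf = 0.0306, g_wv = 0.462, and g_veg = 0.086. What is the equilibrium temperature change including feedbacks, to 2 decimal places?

Total gain g = 0.0306 + 0.462 + 0.086 = 0.5786.
Amplification A = 1/(1 − 0.5786) = 2.373.
ΔT = 2.66 × 2.373 = 6.31 K.

6.31 K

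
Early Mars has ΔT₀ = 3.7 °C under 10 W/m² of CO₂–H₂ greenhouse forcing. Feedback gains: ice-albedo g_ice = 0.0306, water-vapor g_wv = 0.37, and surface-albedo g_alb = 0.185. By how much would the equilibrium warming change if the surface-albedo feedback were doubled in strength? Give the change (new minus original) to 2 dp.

Original: g = 0.5856, ΔT = 3.7/(1−0.5856) = 8.9286 °C.
With doubled surface-albedo: g' = 0.7706, ΔT' = 3.7/(1−0.7706) = 16.1290 °C.
Change = 16.1290 − 8.9286 = 7.20 °C.

7.20 °C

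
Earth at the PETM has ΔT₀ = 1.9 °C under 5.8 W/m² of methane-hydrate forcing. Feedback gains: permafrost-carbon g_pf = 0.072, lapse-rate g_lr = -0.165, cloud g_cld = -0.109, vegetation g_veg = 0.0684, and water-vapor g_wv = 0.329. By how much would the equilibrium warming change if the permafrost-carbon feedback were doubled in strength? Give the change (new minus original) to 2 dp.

0.23 °C

Original: g = 0.1954, ΔT = 1.9/(1−0.1954) = 2.3614 °C.
With doubled permafrost-carbon: g' = 0.2674, ΔT' = 1.9/(1−0.2674) = 2.5935 °C.
Change = 2.5935 − 2.3614 = 0.23 °C.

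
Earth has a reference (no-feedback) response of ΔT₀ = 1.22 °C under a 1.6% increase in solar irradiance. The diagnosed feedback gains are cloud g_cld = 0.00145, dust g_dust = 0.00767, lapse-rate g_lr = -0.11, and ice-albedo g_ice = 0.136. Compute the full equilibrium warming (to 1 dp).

Total gain g = 0.00145 + 0.00767 − 0.11 + 0.136 = 0.03512.
Amplification A = 1/(1 − 0.03512) = 1.036.
ΔT = 1.22 × 1.036 = 1.3 °C.

1.3 °C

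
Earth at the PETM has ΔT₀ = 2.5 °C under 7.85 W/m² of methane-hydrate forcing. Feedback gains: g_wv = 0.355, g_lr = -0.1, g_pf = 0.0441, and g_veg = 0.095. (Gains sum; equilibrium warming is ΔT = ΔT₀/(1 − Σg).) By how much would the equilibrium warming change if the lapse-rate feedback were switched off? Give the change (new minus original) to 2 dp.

Original: g = 0.3941, ΔT = 2.5/(1−0.3941) = 4.1261 °C.
Without lapse-rate: g' = 0.4941, ΔT' = 2.5/(1−0.4941) = 4.9417 °C.
Change = 4.9417 − 4.1261 = 0.82 °C.

0.82 °C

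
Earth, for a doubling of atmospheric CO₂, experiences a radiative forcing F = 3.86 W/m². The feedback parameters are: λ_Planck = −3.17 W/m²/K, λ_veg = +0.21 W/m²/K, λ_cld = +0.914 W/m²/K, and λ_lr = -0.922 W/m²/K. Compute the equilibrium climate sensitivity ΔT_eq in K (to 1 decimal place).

1.3 K

Net feedback parameter λ = (−3.17) + (+0.21) + (+0.914) + (-0.922) = -2.968 W/m²/K.
ΔT = −F/λ = −3.86/(-2.968) = 1.3 K.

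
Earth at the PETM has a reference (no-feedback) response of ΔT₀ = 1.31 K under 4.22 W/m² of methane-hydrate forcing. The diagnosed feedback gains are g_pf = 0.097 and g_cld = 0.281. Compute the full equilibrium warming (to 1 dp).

2.1 K

Total gain g = 0.097 + 0.281 = 0.378.
Amplification A = 1/(1 − 0.378) = 1.608.
ΔT = 1.31 × 1.608 = 2.1 K.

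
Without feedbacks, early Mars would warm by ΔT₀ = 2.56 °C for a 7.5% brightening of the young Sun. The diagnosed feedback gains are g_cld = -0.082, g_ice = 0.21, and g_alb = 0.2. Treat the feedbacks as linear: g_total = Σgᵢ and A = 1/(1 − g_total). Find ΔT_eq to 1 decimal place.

Total gain g = -0.082 + 0.21 + 0.2 = 0.328.
Amplification A = 1/(1 − 0.328) = 1.488.
ΔT = 2.56 × 1.488 = 3.8 °C.

3.8 °C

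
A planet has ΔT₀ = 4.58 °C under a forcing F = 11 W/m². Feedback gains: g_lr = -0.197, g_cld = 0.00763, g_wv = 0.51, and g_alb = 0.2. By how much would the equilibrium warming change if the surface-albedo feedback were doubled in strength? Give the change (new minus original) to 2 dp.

6.84 °C

Original: g = 0.52063, ΔT = 4.58/(1−0.52063) = 9.5542 °C.
With doubled surface-albedo: g' = 0.72063, ΔT' = 4.58/(1−0.72063) = 16.3940 °C.
Change = 16.3940 − 9.5542 = 6.84 °C.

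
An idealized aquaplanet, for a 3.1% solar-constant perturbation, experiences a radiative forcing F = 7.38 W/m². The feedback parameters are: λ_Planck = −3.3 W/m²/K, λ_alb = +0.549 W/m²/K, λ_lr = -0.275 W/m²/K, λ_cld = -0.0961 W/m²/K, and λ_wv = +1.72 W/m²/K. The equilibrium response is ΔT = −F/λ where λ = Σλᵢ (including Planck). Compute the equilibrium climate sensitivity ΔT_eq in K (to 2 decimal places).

5.26 K

Net feedback parameter λ = (−3.3) + (+0.549) + (-0.275) + (-0.0961) + (+1.72) = -1.4021 W/m²/K.
ΔT = −F/λ = −7.38/(-1.4021) = 5.26 K.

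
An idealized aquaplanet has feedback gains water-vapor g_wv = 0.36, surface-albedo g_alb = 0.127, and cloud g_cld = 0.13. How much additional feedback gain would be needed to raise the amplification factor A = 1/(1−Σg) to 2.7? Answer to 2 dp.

Current total gain = 0.617.
Target gain for A = 2.7: g* = 1 − 1/2.7 = 0.6296.
Additional gain needed = 0.6296 − 0.617 = 0.01.

0.01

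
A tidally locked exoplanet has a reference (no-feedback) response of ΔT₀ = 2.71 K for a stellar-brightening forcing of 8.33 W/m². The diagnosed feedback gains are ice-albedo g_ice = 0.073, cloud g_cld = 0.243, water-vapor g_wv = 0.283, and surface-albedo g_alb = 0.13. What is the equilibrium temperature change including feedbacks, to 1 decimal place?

Total gain g = 0.073 + 0.243 + 0.283 + 0.13 = 0.729.
Amplification A = 1/(1 − 0.729) = 3.69.
ΔT = 2.71 × 3.69 = 10.0 K.

10.0 K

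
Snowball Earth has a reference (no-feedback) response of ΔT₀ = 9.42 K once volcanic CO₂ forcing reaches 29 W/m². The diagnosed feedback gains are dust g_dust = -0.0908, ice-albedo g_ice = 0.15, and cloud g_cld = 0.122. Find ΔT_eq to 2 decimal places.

Total gain g = -0.0908 + 0.15 + 0.122 = 0.1812.
Amplification A = 1/(1 − 0.1812) = 1.221.
ΔT = 9.42 × 1.221 = 11.50 K.

11.50 K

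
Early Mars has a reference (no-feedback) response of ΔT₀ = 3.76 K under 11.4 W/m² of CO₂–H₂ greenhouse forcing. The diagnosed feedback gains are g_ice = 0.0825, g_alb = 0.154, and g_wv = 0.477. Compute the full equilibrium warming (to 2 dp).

Total gain g = 0.0825 + 0.154 + 0.477 = 0.7135.
Amplification A = 1/(1 − 0.7135) = 3.49.
ΔT = 3.76 × 3.49 = 13.12 K.

13.12 K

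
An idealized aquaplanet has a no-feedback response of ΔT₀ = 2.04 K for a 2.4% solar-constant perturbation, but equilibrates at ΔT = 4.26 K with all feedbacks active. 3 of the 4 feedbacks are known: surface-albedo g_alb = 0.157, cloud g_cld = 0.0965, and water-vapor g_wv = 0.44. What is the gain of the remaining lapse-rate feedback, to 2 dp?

-0.17

Amplification A = ΔT/ΔT₀ = 4.26/2.04 = 2.088.
Total gain g = 1 − 1/A = 1 − 1/2.088 = 0.5211.
Known gains sum to 0.157 + 0.0965 + 0.44 = 0.6935.
g_lr = 0.5211 − 0.6935 = -0.17.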